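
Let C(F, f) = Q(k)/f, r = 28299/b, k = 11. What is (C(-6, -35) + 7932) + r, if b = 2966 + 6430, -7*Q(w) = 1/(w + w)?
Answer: 66977373181/8440740 ≈ 7935.0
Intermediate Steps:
Q(w) = -1/(14*w) (Q(w) = -1/(7*(w + w)) = -1/(2*w)/7 = -1/(14*w))
b = 9396
r = 9433/3132 (r = 28299/9396 = 28299*(1/9396) = 9433/3132 ≈ 3.0118)
C(F, f) = -1/(154*f) (C(F, f) = (-1/14/11)/f = (-1/14*1/11)/f = -1/(154*f))
(C(-6, -35) + 7932) + r = (-1/154/(-35) + 7932) + 9433/3132 = (-1/154*(-1/35) + 7932) + 9433/3132 = (1/5390 + 7932) + 9433/3132 = 42753481/5390 + 9433/3132 = 66977373181/8440740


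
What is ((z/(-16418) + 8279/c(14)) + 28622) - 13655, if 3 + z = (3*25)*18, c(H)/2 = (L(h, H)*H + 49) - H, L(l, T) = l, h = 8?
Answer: 18094905292/1206723 ≈ 14995.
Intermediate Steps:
c(H) = 98 + 14*H (c(H) = 2*((8*H + 49) - H) = 2*((49 + 8*H) - H) = 2*(49 + 7*H) = 98 + 14*H)
z = 1347 (z = -3 + (3*25)*18 = -3 + 75*18 = -3 + 1350 = 1347)
((z/(-16418) + 8279/c(14)) + 28622) - 13655 = ((1347/(-16418) + 8279/(98 + 14*14)) + 28622) - 13655 = ((1347*(-1/16418) + 8279/(98 + 196)) + 28622) - 13655 = ((-1347/16418 + 8279/294) + 28622) - 13655 = (33882151/1206723 + 28622) - 13655 = 34572707857/1206723 - 13655 = 18094905292/1206723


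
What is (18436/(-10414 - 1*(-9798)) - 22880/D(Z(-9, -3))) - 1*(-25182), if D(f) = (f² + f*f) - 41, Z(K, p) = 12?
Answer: 6665811/266 ≈ 25059.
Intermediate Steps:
D(f) = -41 + 2*f² (D(f) = (f² + f²) - 41 = 2*f² - 41 = -41 + 2*f²)
(18436/(-10414 - 1*(-9798)) - 22880/D(Z(-9, -3))) - 1*(-25182) = (18436/(-10414 - 1*(-9798)) - 22880/(-41 + 2*12²)) - 1*(-25182) = (18436/(-10414 + 9798) - 22880/(-41 + 2*144)) + 25182 = (18436/(-616) - 22880/(-41 + 288)) + 25182 = (18436*(-1/616) - 22880/247) + 25182 = (-419/14 - 22880*1/247) + 25182 = (-419/14 - 1760/19) + 25182 = -32601/266 + 25182 = 6665811/266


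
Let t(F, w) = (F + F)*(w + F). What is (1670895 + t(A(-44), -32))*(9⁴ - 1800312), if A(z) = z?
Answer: -3009166183833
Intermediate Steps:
t(F, w) = 2*F*(F + w) (t(F, w) = (2*F)*(F + w) = 2*F*(F + w))
(1670895 + t(A(-44), -32))*(9⁴ - 1800312) = (1670895 + 2*(-44)*(-44 - 32))*(9⁴ - 1800312) = (1670895 + 2*(-44)*(-76))*(6561 - 1800312) = (1670895 + 6688)*(-1793751) = 1677583*(-1793751) = -3009166183833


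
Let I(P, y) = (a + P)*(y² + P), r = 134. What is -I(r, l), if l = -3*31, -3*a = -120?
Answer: -1528242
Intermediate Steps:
a = 40 (a = -⅓*(-120) = 40)
l = -93
I(P, y) = (40 + P)*(P + y²) (I(P, y) = (40 + P)*(y² + P) = (40 + P)*(P + y²))
-I(r, l) = -(134² + 40*134 + 40*(-93)² + 134*(-93)²) = -(17956 + 5360 + 40*8649 + 134*8649) = -(17956 + 5360 + 345960 + 1158966) = -1*1528242 = -1528242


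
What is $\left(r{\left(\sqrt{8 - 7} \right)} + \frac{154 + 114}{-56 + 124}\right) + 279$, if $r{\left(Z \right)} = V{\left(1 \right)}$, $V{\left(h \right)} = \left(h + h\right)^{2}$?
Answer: $\frac{4878}{17} \approx 286.94$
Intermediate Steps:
$V{\left(h \right)} = 4 h^{2}$ ($V{\left(h \right)} = \left(2 h\right)^{2} = 4 h^{2}$)
$r{\left(Z \right)} = 4$ ($r{\left(Z \right)} = 4 \cdot 1^{2} = 4 \cdot 1 = 4$)
$\left(r{\left(\sqrt{8 - 7} \right)} + \frac{154 + 114}{-56 + 124}\right) + 279 = \left(4 + \frac{154 + 114}{-56 + 124}\right) + 279 = \left(4 + \frac{268}{68}\right) + 279 = \left(4 + 268 \cdot \frac{1}{68}\right) + 279 = \left(4 + \frac{67}{17}\right) + 279 = \frac{135}{17} + 279 = \frac{4878}{17}$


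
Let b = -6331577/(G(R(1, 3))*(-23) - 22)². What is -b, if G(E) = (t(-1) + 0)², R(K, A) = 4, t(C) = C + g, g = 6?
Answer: 6331577/356409 ≈ 17.765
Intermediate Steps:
t(C) = 6 + C (t(C) = C + 6 = 6 + C)
G(E) = 25 (G(E) = ((6 - 1) + 0)² = (5 + 0)² = 5² = 25)
b = -6331577/356409 (b = -6331577/(25*(-23) - 22)² = -6331577/(-575 - 22)² = -6331577/((-597)²) = -6331577/356409 ≈ -17.765)
-b = -1*(-6331577/356409) = 6331577/356409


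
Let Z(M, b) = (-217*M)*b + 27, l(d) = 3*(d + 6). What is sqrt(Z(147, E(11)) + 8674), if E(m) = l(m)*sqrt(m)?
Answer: sqrt(8701 - 1626849*sqrt(11)) ≈ 2321.0*I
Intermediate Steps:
l(d) = 18 + 3*d (l(d) = 3*(6 + d) = 18 + 3*d)
E(m) = sqrt(m)*(18 + 3*m) (E(m) = (18 + 3*m)*sqrt(m) = sqrt(m)*(18 + 3*m))
Z(M, b) = 27 - 217*M*b (Z(M, b) = -217*M*b + 27 = 27 - 217*M*b)
sqrt(Z(147, E(11)) + 8674) = sqrt((27 - 217*147*3*sqrt(11)*(6 + 11)) + 8674) = sqrt((27 - 217*147*3*sqrt(11)*17) + 8674) = sqrt((27 - 217*147*51*sqrt(11)) + 8674) = sqrt((27 - 1626849*sqrt(11)) + 8674) = sqrt(8701 - 1626849*sqrt(11))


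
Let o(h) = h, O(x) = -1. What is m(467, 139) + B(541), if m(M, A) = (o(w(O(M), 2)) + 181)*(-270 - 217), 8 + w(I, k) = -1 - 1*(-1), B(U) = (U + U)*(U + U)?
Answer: 1086473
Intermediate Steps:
B(U) = 4*U**2 (B(U) = (2*U)*(2*U) = 4*U**2)
w(I, k) = -8 (w(I, k) = -8 + (-1 - 1*(-1)) = -8 + (-1 + 1) = -8 + 0 = -8)
m(M, A) = -84251 (m(M, A) = (-8 + 181)*(-270 - 217) = 173*(-487) = -84251)
m(467, 139) + B(541) = -84251 + 4*541**2 = -84251 + 4*292681 = -84251 + 1170724 = 1086473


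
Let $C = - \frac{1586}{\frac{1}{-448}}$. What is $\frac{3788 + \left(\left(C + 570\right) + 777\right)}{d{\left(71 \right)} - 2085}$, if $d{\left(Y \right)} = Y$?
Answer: $- \frac{715663}{2014} \approx -355.34$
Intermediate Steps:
$C = 710528$ ($C = - \frac{1586}{- \frac{1}{448}} = \left(-1586\right) \left(-448\right) = 710528$)
$\frac{3788 + \left(\left(C + 570\right) + 777\right)}{d{\left(71 \right)} - 2085} = \frac{3788 + \left(\left(710528 + 570\right) + 777\right)}{71 - 2085} = \frac{3788 + \left(711098 + 777\right)}{-2014} = \left(3788 + 711875\right) \left(- \frac{1}{2014}\right) = 715663 \left(- \frac{1}{2014}\right) = - \frac{715663}{2014}$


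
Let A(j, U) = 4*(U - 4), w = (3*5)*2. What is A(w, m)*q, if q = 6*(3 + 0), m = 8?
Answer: 288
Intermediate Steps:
w = 30 (w = 15*2 = 30)
q = 18 (q = 6*3 = 18)
A(j, U) = -16 + 4*U (A(j, U) = 4*(-4 + U) = -16 + 4*U)
A(w, m)*q = (-16 + 4*8)*18 = (-16 + 32)*18 = 16*18 = 288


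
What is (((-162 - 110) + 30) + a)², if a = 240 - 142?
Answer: 20736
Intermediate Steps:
a = 98
(((-162 - 110) + 30) + a)² = (((-162 - 110) + 30) + 98)² = ((-272 + 30) + 98)² = (-242 + 98)² = (-144)² = 20736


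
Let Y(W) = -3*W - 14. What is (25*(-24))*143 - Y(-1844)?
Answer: -91318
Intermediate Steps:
Y(W) = -14 - 3*W
(25*(-24))*143 - Y(-1844) = (25*(-24))*143 - (-14 - 3*(-1844)) = -600*143 - (-14 + 5532) = -85800 - 1*5518 = -85800 - 5518 = -91318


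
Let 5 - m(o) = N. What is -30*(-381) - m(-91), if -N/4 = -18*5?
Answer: 11785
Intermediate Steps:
N = 360 (N = -(-72)*5 = -4*(-90) = 360)
m(o) = -355 (m(o) = 5 - 1*360 = 5 - 360 = -355)
-30*(-381) - m(-91) = -30*(-381) - 1*(-355) = 11430 + 355 = 11785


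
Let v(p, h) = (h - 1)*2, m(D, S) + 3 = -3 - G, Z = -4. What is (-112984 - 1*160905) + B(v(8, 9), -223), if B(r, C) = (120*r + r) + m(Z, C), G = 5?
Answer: -271964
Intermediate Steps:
m(D, S) = -11 (m(D, S) = -3 + (-3 - 1*5) = -3 + (-3 - 5) = -3 - 8 = -11)
v(p, h) = -2 + 2*h (v(p, h) = (-1 + h)*2 = -2 + 2*h)
B(r, C) = -11 + 121*r (B(r, C) = (120*r + r) - 11 = 121*r - 11 = -11 + 121*r)
(-112984 - 1*160905) + B(v(8, 9), -223) = (-112984 - 1*160905) + (-11 + 121*(-2 + 2*9)) = (-112984 - 160905) + (-11 + 121*(-2 + 18)) = -273889 + (-11 + 121*16) = -273889 + (-11 + 1936) = -273889 + 1925 = -271964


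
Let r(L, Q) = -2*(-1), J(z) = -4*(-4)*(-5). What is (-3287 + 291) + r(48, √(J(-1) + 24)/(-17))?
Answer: -2994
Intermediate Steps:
J(z) = -80 (J(z) = 16*(-5) = -80)
r(L, Q) = 2
(-3287 + 291) + r(48, √(J(-1) + 24)/(-17)) = (-3287 + 291) + 2 = -2996 + 2 = -2994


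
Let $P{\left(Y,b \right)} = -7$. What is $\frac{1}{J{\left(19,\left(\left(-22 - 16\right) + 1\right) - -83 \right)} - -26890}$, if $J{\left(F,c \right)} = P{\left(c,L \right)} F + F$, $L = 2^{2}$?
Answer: $\frac{1}{26776} \approx 3.7347 \cdot 10^{-5}$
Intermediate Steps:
$L = 4$
$J{\left(F,c \right)} = - 6 F$ ($J{\left(F,c \right)} = - 7 F + F = - 6 F$)
$\frac{1}{J{\left(19,\left(\left(-22 - 16\right) + 1\right) - -83 \right)} - -26890} = \frac{1}{\left(-6\right) 19 - -26890} = \frac{1}{-114 + 26890} = \frac{1}{26776}$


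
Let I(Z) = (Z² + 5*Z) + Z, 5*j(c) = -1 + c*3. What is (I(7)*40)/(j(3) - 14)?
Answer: -9100/31 ≈ -293.55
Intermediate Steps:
j(c) = -⅕ + 3*c/5 (j(c) = (-1 + c*3)/5 = (-1 + 3*c)/5 = -⅕ + 3*c/5)
I(Z) = Z² + 6*Z
(I(7)*40)/(j(3) - 14) = ((7*(6 + 7))*40)/((-⅕ + (⅗)*3) - 14) = ((7*13)*40)/((-⅕ + 9/5) - 14) = (91*40)/(8/5 - 14) = 3640/(-62/5) = 3640*(-5/62) = -9100/31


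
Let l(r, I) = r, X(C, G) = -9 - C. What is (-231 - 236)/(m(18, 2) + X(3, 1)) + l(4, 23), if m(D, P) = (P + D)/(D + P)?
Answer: 511/11 ≈ 46.455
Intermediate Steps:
m(D, P) = 1 (m(D, P) = (D + P)/(D + P) = 1)
(-231 - 236)/(m(18, 2) + X(3, 1)) + l(4, 23) = (-231 - 236)/(1 + (-9 - 1*3)) + 4 = -467/(1 + (-9 - 3)) + 4 = -467/(1 - 12) + 4 = -467/(-11) + 4 = -1/11*(-467) + 4 = 467/11 + 4 = 511/11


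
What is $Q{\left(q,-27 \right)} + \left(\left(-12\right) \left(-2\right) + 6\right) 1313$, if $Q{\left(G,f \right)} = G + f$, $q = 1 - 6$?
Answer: $39358$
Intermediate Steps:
$q = -5$
$Q{\left(q,-27 \right)} + \left(\left(-12\right) \left(-2\right) + 6\right) 1313 = \left(-5 - 27\right) + \left(\left(-12\right) \left(-2\right) + 6\right) 1313 = -32 + \left(24 + 6\right) 1313 = -32 + 30 \cdot 1313 = -32 + 39390 = 39358$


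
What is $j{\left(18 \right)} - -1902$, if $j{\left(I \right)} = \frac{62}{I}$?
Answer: $\frac{17149}{9} \approx 1905.4$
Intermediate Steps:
$j{\left(18 \right)} - -1902 = \frac{62}{18} - -1902 = 62 \cdot \frac{1}{18} + 1902 = \frac{31}{9} + 1902 = \frac{17149}{9}$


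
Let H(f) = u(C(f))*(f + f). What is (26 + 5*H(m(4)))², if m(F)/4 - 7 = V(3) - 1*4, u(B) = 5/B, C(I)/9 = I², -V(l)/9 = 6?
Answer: 568488649/842724 ≈ 674.58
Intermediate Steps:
V(l) = -54 (V(l) = -9*6 = -54)
C(I) = 9*I²
m(F) = -204 (m(F) = 28 + 4*(-54 - 1*4) = 28 + 4*(-54 - 4) = 28 + 4*(-58) = 28 - 232 = -204)
H(f) = 10/(9*f) (H(f) = (5/((9*f²)))*(f + f) = (5*(1/(9*f²)))*(2*f) = (5/(9*f²))*(2*f) = 10/(9*f))
(26 + 5*H(m(4)))² = (26 + 5*((10/9)/(-204)))² = (26 + 5*((10/9)*(-1/204)))² = (26 + 5*(-5/918))² = (26 - 25/918)² = (23843/918)² = 568488649/842724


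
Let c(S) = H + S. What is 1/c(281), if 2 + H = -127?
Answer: 1/152 ≈ 0.0065789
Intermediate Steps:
H = -129 (H = -2 - 127 = -129)
c(S) = -129 + S
1/c(281) = 1/(-129 + 281) = 1/152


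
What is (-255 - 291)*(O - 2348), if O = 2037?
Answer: 169806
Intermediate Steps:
(-255 - 291)*(O - 2348) = (-255 - 291)*(2037 - 2348) = -546*(-311) = 169806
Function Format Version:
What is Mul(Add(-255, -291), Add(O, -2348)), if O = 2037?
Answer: 169806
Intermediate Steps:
Mul(Add(-255, -291), Add(O, -2348)) = Mul(Add(-255, -291), Add(2037, -2348)) = Mul(-546, -311) = 169806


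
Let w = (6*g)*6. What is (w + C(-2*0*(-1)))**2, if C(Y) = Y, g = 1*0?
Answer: 0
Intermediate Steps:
g = 0
w = 0 (w = (6*0)*6 = 0*6 = 0)
(w + C(-2*0*(-1)))**2 = (0 - 2*0*(-1))**2 = (0 + 0*(-1))**2 = (0 + 0)**2 = 0**2 = 0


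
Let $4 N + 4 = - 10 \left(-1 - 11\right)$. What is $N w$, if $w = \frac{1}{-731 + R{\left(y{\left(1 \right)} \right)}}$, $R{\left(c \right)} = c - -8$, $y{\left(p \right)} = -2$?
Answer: $- \frac{1}{25} \approx -0.04$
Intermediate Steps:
$R{\left(c \right)} = 8 + c$ ($R{\left(c \right)} = c + 8 = 8 + c$)
$w = - \frac{1}{725}$ ($w = \frac{1}{-731 + \left(8 - 2\right)} = \frac{1}{-731 + 6} = \frac{1}{-725} = - \frac{1}{725} \approx -0.0013793$)
$N = 29$ ($N = -1 + \frac{\left(-10\right) \left(-1 - 11\right)}{4} = -1 + \frac{\left(-10\right) \left(-12\right)}{4} = -1 + \frac{1}{4} \cdot 120 = -1 + 30 = 29$)
$N w = 29 \left(- \frac{1}{725}\right) = - \frac{1}{25}$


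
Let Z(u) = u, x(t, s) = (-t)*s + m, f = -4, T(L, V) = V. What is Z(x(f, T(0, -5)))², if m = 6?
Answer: 196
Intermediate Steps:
x(t, s) = 6 - s*t (x(t, s) = (-t)*s + 6 = -s*t + 6 = 6 - s*t)
Z(x(f, T(0, -5)))² = (6 - 1*(-5)*(-4))² = (6 - 20)² = (-14)² = 196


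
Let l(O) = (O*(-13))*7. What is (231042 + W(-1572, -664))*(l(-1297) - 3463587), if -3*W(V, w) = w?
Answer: -2321116072400/3 ≈ -7.7371e+11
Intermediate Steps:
W(V, w) = -w/3
l(O) = -91*O (l(O) = -13*O*7 = -91*O)
(231042 + W(-1572, -664))*(l(-1297) - 3463587) = (231042 - ⅓*(-664))*(-91*(-1297) - 3463587) = (231042 + 664/3)*(118027 - 3463587) = (693790/3)*(-3345560) = -2321116072400/3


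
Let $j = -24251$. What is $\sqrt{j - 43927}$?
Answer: $i \sqrt{68178} \approx 261.11 i$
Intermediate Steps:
$\sqrt{j - 43927} = \sqrt{-24251 - 43927} = \sqrt{-68178} = i \sqrt{68178}$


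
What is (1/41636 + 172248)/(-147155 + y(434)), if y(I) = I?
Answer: -7171717729/6108875556 ≈ -1.1740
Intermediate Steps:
(1/41636 + 172248)/(-147155 + y(434)) = (1/41636 + 172248)/(-147155 + 434) = (1/41636 + 172248)/(-146721) = (7171717729/41636)*(-1/146721) = -7171717729/6108875556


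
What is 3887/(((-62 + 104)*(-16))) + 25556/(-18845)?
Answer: -90424147/12663840 ≈ -7.1403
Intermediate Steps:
3887/(((-62 + 104)*(-16))) + 25556/(-18845) = 3887/((42*(-16))) + 25556*(-1/18845) = 3887/(-672) - 25556/18845 = 3887*(-1/672) - 25556/18845 = -3887/672 - 25556/18845 = -90424147/12663840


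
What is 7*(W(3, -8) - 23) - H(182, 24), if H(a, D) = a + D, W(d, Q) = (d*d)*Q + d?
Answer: -850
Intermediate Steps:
W(d, Q) = d + Q*d² (W(d, Q) = d²*Q + d = Q*d² + d = d + Q*d²)
H(a, D) = D + a
7*(W(3, -8) - 23) - H(182, 24) = 7*(3*(1 - 8*3) - 23) - (24 + 182) = 7*(3*(1 - 24) - 23) - 1*206 = 7*(3*(-23) - 23) - 206 = 7*(-69 - 23) - 206 = 7*(-92) - 206 = -644 - 206 = -850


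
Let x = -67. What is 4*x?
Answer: -268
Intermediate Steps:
4*x = 4*(-67) = -268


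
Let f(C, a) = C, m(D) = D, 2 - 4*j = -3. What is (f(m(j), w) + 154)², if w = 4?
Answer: 385641/16 ≈ 24103.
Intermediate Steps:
j = 5/4 (j = ½ - ¼*(-3) = ½ + ¾ = 5/4 ≈ 1.2500)
(f(m(j), w) + 154)² = (5/4 + 154)² = (621/4)² = 385641/16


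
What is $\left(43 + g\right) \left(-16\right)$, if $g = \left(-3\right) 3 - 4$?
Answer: $-480$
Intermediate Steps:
$g = -13$ ($g = -9 - 4 = -13$)
$\left(43 + g\right) \left(-16\right) = \left(43 - 13\right) \left(-16\right) = 30 \left(-16\right) = -480$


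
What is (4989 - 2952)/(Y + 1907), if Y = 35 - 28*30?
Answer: 2037/1102 ≈ 1.8485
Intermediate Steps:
Y = -805 (Y = 35 - 840 = -805)
(4989 - 2952)/(Y + 1907) = (4989 - 2952)/(-805 + 1907) = 2037/1102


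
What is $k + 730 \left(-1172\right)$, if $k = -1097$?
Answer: $-856657$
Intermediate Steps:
$k + 730 \left(-1172\right) = -1097 + 730 \left(-1172\right) = -1097 - 855560 = -856657$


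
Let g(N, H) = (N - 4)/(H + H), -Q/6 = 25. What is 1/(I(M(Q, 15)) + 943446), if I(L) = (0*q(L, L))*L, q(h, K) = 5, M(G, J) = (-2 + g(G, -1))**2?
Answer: 1/943446 ≈ 1.0599e-6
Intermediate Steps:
Q = -150 (Q = -6*25 = -150)
g(N, H) = (-4 + N)/(2*H) (g(N, H) = (-4 + N)/((2*H)) = (-4 + N)*(1/(2*H)) = (-4 + N)/(2*H))
M(G, J) = G**2/4 (M(G, J) = (-2 + (1/2)*(-4 + G)/(-1))**2 = (-2 + (1/2)*(-1)*(-4 + G))**2 = (-2 + (2 - G/2))**2 = (-G/2)**2 = G**2/4)
I(L) = 0 (I(L) = (0*5)*L = 0*L = 0)
1/(I(M(Q, 15)) + 943446) = 1/(0 + 943446) = 1/943446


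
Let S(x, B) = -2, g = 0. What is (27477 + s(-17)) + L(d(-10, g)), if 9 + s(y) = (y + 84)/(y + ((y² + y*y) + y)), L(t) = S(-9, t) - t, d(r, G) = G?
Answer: 14941571/544 ≈ 27466.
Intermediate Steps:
L(t) = -2 - t
s(y) = -9 + (84 + y)/(2*y + 2*y²) (s(y) = -9 + (y + 84)/(y + ((y² + y*y) + y)) = -9 + (84 + y)/(y + ((y² + y²) + y)) = -9 + (84 + y)/(y + (2*y² + y)) = -9 + (84 + y)/(y + (y + 2*y²)) = -9 + (84 + y)/(2*y + 2*y²))
(27477 + s(-17)) + L(d(-10, g)) = (27477 + (½)*(84 - 18*(-17)² - 17*(-17))/(-17*(1 - 17))) + (-2 - 1*0) = (27477 + (½)*(-1/17)*(84 - 18*289 + 289)/(-16)) + (-2 + 0) = (27477 + (½)*(-1/17)*(-1/16)*(84 - 5202 + 289)) - 2 = (27477 + (½)*(-1/17)*(-1/16)*(-4829)) - 2 = (27477 - 4829/544) - 2 = 14942659/544 - 2 = 14941571/544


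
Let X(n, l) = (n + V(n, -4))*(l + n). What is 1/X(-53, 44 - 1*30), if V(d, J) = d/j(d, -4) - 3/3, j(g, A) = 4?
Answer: 4/10491 ≈ 0.00038128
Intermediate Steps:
V(d, J) = -1 + d/4 (V(d, J) = d/4 - 3/3 = d*(¼) - 3*⅓ = d/4 - 1 = -1 + d/4)
X(n, l) = (-1 + 5*n/4)*(l + n) (X(n, l) = (n + (-1 + n/4))*(l + n) = (-1 + 5*n/4)*(l + n))
1/X(-53, 44 - 1*30) = 1/(-(44 - 1*30) - 1*(-53) + (5/4)*(-53)² + (5/4)*(44 - 1*30)*(-53)) = 1/(-(44 - 30) + 53 + (5/4)*2809 + (5/4)*(44 - 30)*(-53)) = 1/(-1*14 + 53 + 14045/4 + (5/4)*14*(-53)) = 1/(-14 + 53 + 14045/4 - 1855/2) = 1/(10491/4) = 4/10491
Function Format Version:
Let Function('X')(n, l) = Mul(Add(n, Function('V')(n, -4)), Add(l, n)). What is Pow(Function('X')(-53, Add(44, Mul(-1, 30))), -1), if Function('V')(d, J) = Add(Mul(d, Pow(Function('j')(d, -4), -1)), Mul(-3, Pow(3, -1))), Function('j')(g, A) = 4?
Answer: Rational(4, 10491) ≈ 0.00038128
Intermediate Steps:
Function('V')(d, J) = Add(-1, Mul(Rational(1, 4), d)) (Function('V')(d, J) = Add(Mul(d, Pow(4, -1)), Mul(-3, Pow(3, -1))) = Add(Mul(d, Rational(1, 4)), Mul(-3, Rational(1, 3))) = Add(Mul(Rational(1, 4), d), -1) = Add(-1, Mul(Rational(1, 4), d)))
Function('X')(n, l) = Mul(Add(-1, Mul(Rational(5, 4), n)), Add(l, n)) (Function('X')(n, l) = Mul(Add(n, Add(-1, Mul(Rational(1, 4), n))), Add(l, n)) = Mul(Add(-1, Mul(Rational(5, 4), n)), Add(l, n)))
Pow(Function('X')(-53, Add(44, Mul(-1, 30))), -1) = Pow(Add(Mul(-1, Add(44, Mul(-1, 30))), Mul(-1, -53), Mul(Rational(5, 4), Pow(-53, 2)), Mul(Rational(5, 4), Add(44, Mul(-1, 30)), -53)), -1) = Pow(Add(Mul(-1, Add(44, -30)), 53, Mul(Rational(5, 4), 2809), Mul(Rational(5, 4), Add(44, -30), -53)), -1) = Pow(Add(Mul(-1, 14), 53, Rational(14045, 4), Mul(Rational(5, 4), 14, -53)), -1) = Pow(Add(-14, 53, Rational(14045, 4), Rational(-1855, 2)), -1) = Pow(Rational(10491, 4), -1) = Rational(4, 10491)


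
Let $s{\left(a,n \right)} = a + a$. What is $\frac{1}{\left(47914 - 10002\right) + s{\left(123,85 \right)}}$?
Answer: $\frac{1}{38158} \approx 2.6207 \cdot 10^{-5}$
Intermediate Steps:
$s{\left(a,n \right)} = 2 a$
$\frac{1}{\left(47914 - 10002\right) + s{\left(123,85 \right)}} = \frac{1}{\left(47914 - 10002\right) + 2 \cdot 123} = \frac{1}{\left(47914 - 10002\right) + 246} = \frac{1}{37912 + 246} = \frac{1}{38158}$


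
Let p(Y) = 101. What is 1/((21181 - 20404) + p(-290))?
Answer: 1/878 ≈ 0.0011390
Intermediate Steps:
1/((21181 - 20404) + p(-290)) = 1/((21181 - 20404) + 101) = 1/(777 + 101) = 1/878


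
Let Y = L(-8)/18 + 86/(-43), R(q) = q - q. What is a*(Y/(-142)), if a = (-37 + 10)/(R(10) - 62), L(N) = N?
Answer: 33/4402 ≈ 0.0074966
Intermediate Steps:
R(q) = 0
Y = -22/9 (Y = -8/18 + 86/(-43) = -8*1/18 + 86*(-1/43) = -4/9 - 2 = -22/9 ≈ -2.4444)
a = 27/62 (a = (-37 + 10)/(0 - 62) = -27/(-62) = -27*(-1/62) = 27/62 ≈ 0.43548)
a*(Y/(-142)) = 27*(-22/9/(-142))/62 = 27*(-22/9*(-1/142))/62 = (27/62)*(11/639) = 33/4402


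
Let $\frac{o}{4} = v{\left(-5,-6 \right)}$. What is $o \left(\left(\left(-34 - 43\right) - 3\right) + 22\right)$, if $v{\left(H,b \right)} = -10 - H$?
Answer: $1160$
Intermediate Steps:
$o = -20$ ($o = 4 \left(-10 - -5\right) = 4 \left(-10 + 5\right) = 4 \left(-5\right) = -20$)
$o \left(\left(\left(-34 - 43\right) - 3\right) + 22\right) = - 20 \left(\left(\left(-34 - 43\right) - 3\right) + 22\right) = - 20 \left(\left(-77 - 3\right) + 22\right) = - 20 \left(-80 + 22\right) = \left(-20\right) \left(-58\right) = 1160$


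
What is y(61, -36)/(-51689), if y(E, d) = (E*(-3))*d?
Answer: -6588/51689 ≈ -0.12745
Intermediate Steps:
y(E, d) = -3*E*d (y(E, d) = (-3*E)*d = -3*E*d)
y(61, -36)/(-51689) = -3*61*(-36)/(-51689) = 6588*(-1/51689) = -6588/51689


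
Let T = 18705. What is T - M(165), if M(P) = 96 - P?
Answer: 18774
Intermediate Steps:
T - M(165) = 18705 - (96 - 1*165) = 18705 - (96 - 165) = 18705 - 1*(-69) = 18705 + 69 = 18774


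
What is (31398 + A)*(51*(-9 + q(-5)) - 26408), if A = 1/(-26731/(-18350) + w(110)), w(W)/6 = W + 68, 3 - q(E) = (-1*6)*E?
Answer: -17403134929679872/19624531 ≈ -8.8681e+8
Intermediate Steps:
q(E) = 3 + 6*E (q(E) = 3 - (-1*6)*E = 3 - (-6)*E = 3 + 6*E)
w(W) = 408 + 6*W (w(W) = 6*(W + 68) = 6*(68 + W) = 408 + 6*W)
A = 18350/19624531 (A = 1/(-26731/(-18350) + (408 + 6*110)) = 1/(-26731*(-1/18350) + (408 + 660)) = 1/(26731/18350 + 1068) = 1/(19624531/18350) = 18350/19624531 ≈ 0.00093505)
(31398 + A)*(51*(-9 + q(-5)) - 26408) = (31398 + 18350/19624531)*(51*(-9 + (3 + 6*(-5))) - 26408) = 616171042688*(51*(-9 + (3 - 30)) - 26408)/19624531 = 616171042688*(51*(-9 - 27) - 26408)/19624531 = 616171042688*(51*(-36) - 26408)/19624531 = 616171042688*(-1836 - 26408)/19624531 = (616171042688/19624531)*(-28244) = -17403134929679872/19624531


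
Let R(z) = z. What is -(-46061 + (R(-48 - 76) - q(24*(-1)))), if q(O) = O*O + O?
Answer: 46737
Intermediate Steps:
q(O) = O + O**2 (q(O) = O**2 + O = O + O**2)
-(-46061 + (R(-48 - 76) - q(24*(-1)))) = -(-46061 + ((-48 - 76) - 24*(-1)*(1 + 24*(-1)))) = -(-46061 + (-124 - (-24)*(1 - 24))) = -(-46061 + (-124 - (-24)*(-23))) = -(-46061 + (-124 - 1*552)) = -(-46061 + (-124 - 552)) = -(-46061 - 676) = -1*(-46737) = 46737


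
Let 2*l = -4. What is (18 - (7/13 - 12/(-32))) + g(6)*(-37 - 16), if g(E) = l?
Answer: 12801/104 ≈ 123.09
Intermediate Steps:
l = -2 (l = (1/2)*(-4) = -2)
g(E) = -2
(18 - (7/13 - 12/(-32))) + g(6)*(-37 - 16) = (18 - (7/13 - 12/(-32))) - 2*(-37 - 16) = (18 - (7*(1/13) - 12*(-1/32))) - 2*(-53) = (18 - (7/13 + 3/8)) + 106 = (18 - 1*95/104) + 106 = (18 - 95/104) + 106 = 1777/104 + 106 = 12801/104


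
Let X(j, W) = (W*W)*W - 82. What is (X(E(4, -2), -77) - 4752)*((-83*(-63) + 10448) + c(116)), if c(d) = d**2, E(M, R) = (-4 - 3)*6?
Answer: -13441004811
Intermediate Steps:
E(M, R) = -42 (E(M, R) = -7*6 = -42)
X(j, W) = -82 + W**3 (X(j, W) = W**2*W - 82 = W**3 - 82 = -82 + W**3)
(X(E(4, -2), -77) - 4752)*((-83*(-63) + 10448) + c(116)) = ((-82 + (-77)**3) - 4752)*((-83*(-63) + 10448) + 116**2) = ((-82 - 456533) - 4752)*((5229 + 10448) + 13456) = (-456615 - 4752)*(15677 + 13456) = -461367*29133 = -13441004811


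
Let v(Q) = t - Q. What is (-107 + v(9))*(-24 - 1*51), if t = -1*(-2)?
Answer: 8550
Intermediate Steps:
t = 2
v(Q) = 2 - Q
(-107 + v(9))*(-24 - 1*51) = (-107 + (2 - 1*9))*(-24 - 1*51) = (-107 + (2 - 9))*(-24 - 51) = (-107 - 7)*(-75) = -114*(-75) = 8550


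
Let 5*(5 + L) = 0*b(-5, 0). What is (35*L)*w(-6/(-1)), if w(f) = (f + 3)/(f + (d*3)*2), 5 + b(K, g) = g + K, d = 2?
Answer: -175/2 ≈ -87.500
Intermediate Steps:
b(K, g) = -5 + K + g (b(K, g) = -5 + (g + K) = -5 + (K + g) = -5 + K + g)
w(f) = (3 + f)/(12 + f) (w(f) = (f + 3)/(f + (2*3)*2) = (3 + f)/(f + 6*2) = (3 + f)/(f + 12) = (3 + f)/(12 + f))
L = -5 (L = -5 + (0*(-5 - 5 + 0))/5 = -5 + (0*(-10))/5 = -5 + (1/5)*0 = -5 + 0 = -5)
(35*L)*w(-6/(-1)) = (35*(-5))*((3 - 6/(-1))/(12 - 6/(-1))) = -175*(3 - 6*(-1))/(12 - 6*(-1)) = -175*(3 + 6)/(12 + 6) = -175*9/18 = -175*1/2 = -175/2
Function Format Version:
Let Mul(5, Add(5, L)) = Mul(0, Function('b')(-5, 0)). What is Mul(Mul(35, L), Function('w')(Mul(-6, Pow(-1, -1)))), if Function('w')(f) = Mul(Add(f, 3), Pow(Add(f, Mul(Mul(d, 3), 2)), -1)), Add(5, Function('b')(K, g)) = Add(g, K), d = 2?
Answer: Rational(-175, 2) ≈ -87.500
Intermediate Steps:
Function('b')(K, g) = Add(-5, K, g) (Function('b')(K, g) = Add(-5, Add(g, K)) = Add(-5, Add(K, g)) = Add(-5, K, g))
Function('w')(f) = Mul(Pow(Add(12, f), -1), Add(3, f)) (Function('w')(f) = Mul(Add(f, 3), Pow(Add(f, Mul(Mul(2, 3), 2)), -1)) = Mul(Add(3, f), Pow(Add(f, Mul(6, 2)), -1)) = Mul(Add(3, f), Pow(Add(f, 12), -1)) = Mul(Add(3, f), Pow(Add(12, f), -1)) = Mul(Pow(Add(12, f), -1), Add(3, f)))
L = -5 (L = Add(-5, Mul(Rational(1, 5), Mul(0, Add(-5, -5, 0)))) = Add(-5, Mul(Rational(1, 5), Mul(0, -10))) = Add(-5, Mul(Rational(1, 5), 0)) = Add(-5, 0) = -5)
Mul(Mul(35, L), Function('w')(Mul(-6, Pow(-1, -1)))) = Mul(Mul(35, -5), Mul(Pow(Add(12, Mul(-6, Pow(-1, -1))), -1), Add(3, Mul(-6, Pow(-1, -1))))) = Mul(-175, Mul(Pow(Add(12, Mul(-6, -1)), -1), Add(3, Mul(-6, -1)))) = Mul(-175, Mul(Pow(Add(12, 6), -1), Add(3, 6))) = Mul(-175, Mul(Pow(18, -1), 9)) = Mul(-175, Mul(Rational(1, 18), 9)) = Mul(-175, Rational(1, 2)) = Rational(-175, 2)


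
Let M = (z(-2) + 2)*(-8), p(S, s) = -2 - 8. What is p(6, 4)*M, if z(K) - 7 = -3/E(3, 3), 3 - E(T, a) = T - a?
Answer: 640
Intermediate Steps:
E(T, a) = 3 + a - T (E(T, a) = 3 - (T - a) = 3 + (a - T) = 3 + a - T)
p(S, s) = -10
z(K) = 6 (z(K) = 7 - 3/(3 + 3 - 1*3) = 7 - 3/(3 + 3 - 3) = 7 - 3/3 = 7 - 3*⅓ = 7 - 1 = 6)
M = -64 (M = (6 + 2)*(-8) = 8*(-8) = -64)
p(6, 4)*M = -10*(-64) = 640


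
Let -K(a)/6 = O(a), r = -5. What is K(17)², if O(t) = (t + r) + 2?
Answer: 7056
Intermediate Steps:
O(t) = -3 + t (O(t) = (t - 5) + 2 = (-5 + t) + 2 = -3 + t)
K(a) = 18 - 6*a (K(a) = -6*(-3 + a) = 18 - 6*a)
K(17)² = (18 - 6*17)² = (18 - 102)² = (-84)² = 7056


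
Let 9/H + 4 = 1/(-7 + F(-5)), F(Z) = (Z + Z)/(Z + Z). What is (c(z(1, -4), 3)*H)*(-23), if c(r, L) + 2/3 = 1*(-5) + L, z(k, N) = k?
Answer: -3312/25 ≈ -132.48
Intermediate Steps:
c(r, L) = -17/3 + L (c(r, L) = -⅔ + (1*(-5) + L) = -⅔ + (-5 + L) = -17/3 + L)
F(Z) = 1 (F(Z) = (2*Z)/((2*Z)) = (2*Z)*(1/(2*Z)) = 1)
H = -54/25 (H = 9/(-4 + 1/(-7 + 1)) = 9/(-4 + 1/(-6)) = 9/(-4 - ⅙) = 9/(-25/6) = 9*(-6/25) = -54/25 ≈ -2.1600)
(c(z(1, -4), 3)*H)*(-23) = ((-17/3 + 3)*(-54/25))*(-23) = -8/3*(-54/25)*(-23) = (144/25)*(-23) = -3312/25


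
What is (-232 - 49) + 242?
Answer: -39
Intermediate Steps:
(-232 - 49) + 242 = -281 + 242 = -39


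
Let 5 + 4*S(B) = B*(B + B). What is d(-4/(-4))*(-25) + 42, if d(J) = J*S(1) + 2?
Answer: 43/4 ≈ 10.750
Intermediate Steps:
S(B) = -5/4 + B²/2 (S(B) = -5/4 + (B*(B + B))/4 = -5/4 + (B*(2*B))/4 = -5/4 + (2*B²)/4 = -5/4 + B²/2)
d(J) = 2 - 3*J/4 (d(J) = J*(-5/4 + (½)*1²) + 2 = J*(-5/4 + (½)*1) + 2 = J*(-5/4 + ½) + 2 = J*(-¾) + 2 = -3*J/4 + 2 = 2 - 3*J/4)
d(-4/(-4))*(-25) + 42 = (2 - (-3)/(-4))*(-25) + 42 = (2 - (-3)*(-1)/4)*(-25) + 42 = (2 - ¾*1)*(-25) + 42 = (2 - ¾)*(-25) + 42 = (5/4)*(-25) + 42 = -125/4 + 42 = 43/4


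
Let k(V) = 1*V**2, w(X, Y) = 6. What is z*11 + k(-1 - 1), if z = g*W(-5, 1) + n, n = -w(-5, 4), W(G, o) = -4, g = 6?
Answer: -326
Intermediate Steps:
n = -6 (n = -1*6 = -6)
k(V) = V**2
z = -30 (z = 6*(-4) - 6 = -24 - 6 = -30)
z*11 + k(-1 - 1) = -30*11 + (-1 - 1)**2 = -330 + (-2)**2 = -330 + 4 = -326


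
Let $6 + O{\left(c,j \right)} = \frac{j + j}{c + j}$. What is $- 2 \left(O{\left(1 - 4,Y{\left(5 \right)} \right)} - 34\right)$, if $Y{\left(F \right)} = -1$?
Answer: $79$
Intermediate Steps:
$O{\left(c,j \right)} = -6 + \frac{2 j}{c + j}$ ($O{\left(c,j \right)} = -6 + \frac{j + j}{c + j} = -6 + \frac{2 j}{c + j}$)
$- 2 \left(O{\left(1 - 4,Y{\left(5 \right)} \right)} - 34\right) = - 2 \left(\frac{2 \left(- 3 \left(1 - 4\right) - -2\right)}{\left(1 - 4\right) - 1} - 34\right) = - 2 \left(\frac{2 \left(\left(-3\right) \left(-3\right) + 2\right)}{-3 - 1} - 34\right) = - 2 \left(\frac{2 \left(9 + 2\right)}{-4} - 34\right) = - 2 \left(2 \left(- \frac{1}{4}\right) 11 - 34\right) = - 2 \left(- \frac{11}{2} - 34\right) = \left(-2\right) \left(- \frac{79}{2}\right) = 79$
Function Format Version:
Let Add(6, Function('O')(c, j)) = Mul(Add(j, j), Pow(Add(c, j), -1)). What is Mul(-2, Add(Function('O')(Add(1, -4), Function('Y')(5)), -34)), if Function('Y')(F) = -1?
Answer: 79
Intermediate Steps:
Function('O')(c, j) = Add(-6, Mul(2, j, Pow(Add(c, j), -1))) (Function('O')(c, j) = Add(-6, Mul(Add(j, j), Pow(Add(c, j), -1))) = Add(-6, Mul(Mul(2, j), Pow(Add(c, j), -1))) = Add(-6, Mul(2, j, Pow(Add(c, j), -1))))
Mul(-2, Add(Function('O')(Add(1, -4), Function('Y')(5)), -34)) = Mul(-2, Add(Mul(2, Pow(Add(Add(1, -4), -1), -1), Add(Mul(-3, Add(1, -4)), Mul(-2, -1))), -34)) = Mul(-2, Add(Mul(2, Pow(Add(-3, -1), -1), Add(Mul(-3, -3), 2)), -34)) = Mul(-2, Add(Mul(2, Pow(-4, -1), Add(9, 2)), -34)) = Mul(-2, Add(Mul(2, Rational(-1, 4), 11), -34)) = Mul(-2, Add(Rational(-11, 2), -34)) = Mul(-2, Rational(-79, 2)) = 79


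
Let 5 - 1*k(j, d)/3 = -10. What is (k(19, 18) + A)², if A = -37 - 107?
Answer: 9801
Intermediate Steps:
k(j, d) = 45 (k(j, d) = 15 - 3*(-10) = 15 + 30 = 45)
A = -144
(k(19, 18) + A)² = (45 - 144)² = (-99)² = 9801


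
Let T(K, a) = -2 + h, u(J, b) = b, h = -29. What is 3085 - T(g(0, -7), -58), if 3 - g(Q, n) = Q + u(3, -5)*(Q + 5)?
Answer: 3116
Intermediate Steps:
g(Q, n) = 28 + 4*Q (g(Q, n) = 3 - (Q - 5*(Q + 5)) = 3 - (Q - 5*(5 + Q)) = 3 - (Q + (-25 - 5*Q)) = 3 - (-25 - 4*Q) = 3 + (25 + 4*Q) = 28 + 4*Q)
T(K, a) = -31 (T(K, a) = -2 - 29 = -31)
3085 - T(g(0, -7), -58) = 3085 - 1*(-31) = 3085 + 31 = 3116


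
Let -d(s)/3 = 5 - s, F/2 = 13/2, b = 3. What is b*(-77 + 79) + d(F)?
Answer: 30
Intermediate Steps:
F = 13 (F = 2*(13/2) = 13)
d(s) = -15 + 3*s (d(s) = -3*(5 - s) = -15 + 3*s)
b*(-77 + 79) + d(F) = 3*(-77 + 79) + (-15 + 3*13) = 3*2 + (-15 + 39) = 6 + 24 = 30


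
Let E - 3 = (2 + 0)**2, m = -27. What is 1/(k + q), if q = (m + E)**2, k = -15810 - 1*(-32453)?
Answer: 1/17043 ≈ 5.8675e-5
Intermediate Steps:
E = 7 (E = 3 + (2 + 0)**2 = 3 + 2**2 = 3 + 4 = 7)
k = 16643 (k = -15810 + 32453 = 16643)
q = 400 (q = (-27 + 7)**2 = (-20)**2 = 400)
1/(k + q) = 1/(16643 + 400) = 1/17043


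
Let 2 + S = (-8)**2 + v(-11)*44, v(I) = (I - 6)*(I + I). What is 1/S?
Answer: 1/16518 ≈ 6.0540e-5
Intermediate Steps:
v(I) = 2*I*(-6 + I) (v(I) = (-6 + I)*(2*I) = 2*I*(-6 + I))
S = 16518 (S = -2 + ((-8)**2 + (2*(-11)*(-6 - 11))*44) = -2 + (64 + (2*(-11)*(-17))*44) = -2 + (64 + 374*44) = -2 + (64 + 16456) = -2 + 16520 = 16518)
1/S = 1/16518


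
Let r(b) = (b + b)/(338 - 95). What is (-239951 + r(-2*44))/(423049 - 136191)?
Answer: -58308269/69706494 ≈ -0.83648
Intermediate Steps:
r(b) = 2*b/243 (r(b) = (2*b)/243 = (2*b)*(1/243) = 2*b/243)
(-239951 + r(-2*44))/(423049 - 136191) = (-239951 + 2*(-2*44)/243)/(423049 - 136191) = (-239951 + (2/243)*(-88))/286858 = (-239951 - 176/243)*(1/286858) = -58308269/243*1/286858 = -58308269/69706494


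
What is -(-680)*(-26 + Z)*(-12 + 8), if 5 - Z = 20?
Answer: 111520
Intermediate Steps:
Z = -15 (Z = 5 - 1*20 = 5 - 20 = -15)
-(-680)*(-26 + Z)*(-12 + 8) = -(-680)*(-26 - 15)*(-12 + 8) = -(-680)*(-41*(-4)) = -(-680)*164 = -1*(-111520) = 111520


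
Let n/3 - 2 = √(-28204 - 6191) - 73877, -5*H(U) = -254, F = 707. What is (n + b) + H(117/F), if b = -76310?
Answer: -1489421/5 + 3*I*√34395 ≈ -2.9788e+5 + 556.38*I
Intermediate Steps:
H(U) = 254/5 (H(U) = -⅕*(-254) = 254/5)
n = -221625 + 3*I*√34395 (n = 6 + 3*(√(-28204 - 6191) - 73877) = 6 + 3*(√(-34395) - 73877) = 6 + 3*(I*√34395 - 73877) = 6 + 3*(-73877 + I*√34395) = 6 + (-221631 + 3*I*√34395) = -221625 + 3*I*√34395 ≈ -2.2163e+5 + 556.38*I)
(n + b) + H(117/F) = ((-221625 + 3*I*√34395) - 76310) + 254/5 = (-297935 + 3*I*√34395) + 254/5 = -1489421/5 + 3*I*√34395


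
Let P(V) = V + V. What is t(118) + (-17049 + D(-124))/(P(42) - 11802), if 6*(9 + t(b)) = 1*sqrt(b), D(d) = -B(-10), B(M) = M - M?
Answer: -29471/3906 + sqrt(118)/6 ≈ -5.7346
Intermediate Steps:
B(M) = 0
P(V) = 2*V
D(d) = 0 (D(d) = -1*0 = 0)
t(b) = -9 + sqrt(b)/6 (t(b) = -9 + (1*sqrt(b))/6 = -9 + sqrt(b)/6)
t(118) + (-17049 + D(-124))/(P(42) - 11802) = (-9 + sqrt(118)/6) + (-17049 + 0)/(2*42 - 11802) = (-9 + sqrt(118)/6) - 17049/(84 - 11802) = (-9 + sqrt(118)/6) - 17049/(-11718) = (-9 + sqrt(118)/6) - 17049*(-1/11718) = (-9 + sqrt(118)/6) + 5683/3906 = -29471/3906 + sqrt(118)/6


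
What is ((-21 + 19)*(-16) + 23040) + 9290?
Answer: 32362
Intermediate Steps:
((-21 + 19)*(-16) + 23040) + 9290 = (-2*(-16) + 23040) + 9290 = (32 + 23040) + 9290 = 23072 + 9290 = 32362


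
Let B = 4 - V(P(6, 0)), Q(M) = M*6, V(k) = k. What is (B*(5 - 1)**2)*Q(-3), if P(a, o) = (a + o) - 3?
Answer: -288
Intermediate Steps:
P(a, o) = -3 + a + o
Q(M) = 6*M
B = 1 (B = 4 - (-3 + 6 + 0) = 4 - 1*3 = 4 - 3 = 1)
(B*(5 - 1)**2)*Q(-3) = (1*(5 - 1)**2)*(6*(-3)) = (1*4**2)*(-18) = (1*16)*(-18) = 16*(-18) = -288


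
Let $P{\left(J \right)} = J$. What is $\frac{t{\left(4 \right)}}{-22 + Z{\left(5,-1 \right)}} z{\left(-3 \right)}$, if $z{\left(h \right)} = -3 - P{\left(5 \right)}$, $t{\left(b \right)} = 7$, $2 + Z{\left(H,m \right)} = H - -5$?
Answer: $4$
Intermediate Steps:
$Z{\left(H,m \right)} = 3 + H$ ($Z{\left(H,m \right)} = -2 + \left(H - -5\right) = -2 + \left(H + 5\right) = -2 + \left(5 + H\right) = 3 + H$)
$z{\left(h \right)} = -8$ ($z{\left(h \right)} = -3 - 5 = -8$)
$\frac{t{\left(4 \right)}}{-22 + Z{\left(5,-1 \right)}} z{\left(-3 \right)} = \frac{7}{-22 + \left(3 + 5\right)} \left(-8\right) = \frac{7}{-22 + 8} \left(-8\right) = \frac{7}{-14} \left(-8\right) = 7 \left(- \frac{1}{14}\right) \left(-8\right) = \left(- \frac{1}{2}\right) \left(-8\right) = 4$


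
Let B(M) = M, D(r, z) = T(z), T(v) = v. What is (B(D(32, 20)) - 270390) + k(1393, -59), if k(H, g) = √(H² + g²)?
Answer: -270370 + √1943930 ≈ -2.6898e+5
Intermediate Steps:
D(r, z) = z
(B(D(32, 20)) - 270390) + k(1393, -59) = (20 - 270390) + √(1393² + (-59)²) = -270370 + √(1940449 + 3481) = -270370 + √1943930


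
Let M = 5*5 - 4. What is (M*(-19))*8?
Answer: -3192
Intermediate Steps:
M = 21 (M = 25 - 4 = 21)
(M*(-19))*8 = (21*(-19))*8 = -399*8 = -3192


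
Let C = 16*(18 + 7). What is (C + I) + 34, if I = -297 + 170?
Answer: 307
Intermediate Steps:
I = -127
C = 400 (C = 16*25 = 400)
(C + I) + 34 = (400 - 127) + 34 = 273 + 34 = 307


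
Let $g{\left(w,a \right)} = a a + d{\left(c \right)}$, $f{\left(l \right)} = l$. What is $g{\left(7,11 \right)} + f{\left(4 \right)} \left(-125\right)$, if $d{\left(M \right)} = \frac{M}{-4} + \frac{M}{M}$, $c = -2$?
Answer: $- \frac{755}{2} \approx -377.5$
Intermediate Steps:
$d{\left(M \right)} = 1 - \frac{M}{4}$ ($d{\left(M \right)} = M \left(- \frac{1}{4}\right) + 1 = - \frac{M}{4} + 1 = 1 - \frac{M}{4}$)
$g{\left(w,a \right)} = \frac{3}{2} + a^{2}$ ($g{\left(w,a \right)} = a a + \left(1 - - \frac{1}{2}\right) = a^{2} + \left(1 + \frac{1}{2}\right) = a^{2} + \frac{3}{2} = \frac{3}{2} + a^{2}$)
$g{\left(7,11 \right)} + f{\left(4 \right)} \left(-125\right) = \left(\frac{3}{2} + 11^{2}\right) + 4 \left(-125\right) = \left(\frac{3}{2} + 121\right) - 500 = \frac{245}{2} - 500 = - \frac{755}{2}$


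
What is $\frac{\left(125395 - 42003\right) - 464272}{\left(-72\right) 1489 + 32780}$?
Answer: $\frac{4140}{809} \approx 5.1174$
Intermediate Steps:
$\frac{\left(125395 - 42003\right) - 464272}{\left(-72\right) 1489 + 32780} = \frac{\left(125395 - 42003\right) - 464272}{-107208 + 32780} = \frac{83392 - 464272}{-74428} = \left(-380880\right) \left(- \frac{1}{74428}\right) = \frac{4140}{809}$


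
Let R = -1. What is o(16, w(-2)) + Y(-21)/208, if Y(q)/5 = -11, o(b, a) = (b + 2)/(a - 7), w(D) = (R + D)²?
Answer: 1817/208 ≈ 8.7356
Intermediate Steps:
w(D) = (-1 + D)²
o(b, a) = (2 + b)/(-7 + a)
Y(q) = -55 (Y(q) = 5*(-11) = -55)
o(16, w(-2)) + Y(-21)/208 = (2 + 16)/(-7 + (-1 - 2)²) - 55/208 = 18/(-7 + (-3)²) + (1/208)*(-55) = 18/(-7 + 9) - 55/208 = 18/2 - 55/208 = (½)*18 - 55/208 = 9 - 55/208 = 1817/208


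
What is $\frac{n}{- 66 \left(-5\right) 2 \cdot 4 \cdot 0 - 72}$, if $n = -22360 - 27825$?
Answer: $\frac{50185}{72} \approx 697.01$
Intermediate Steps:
$n = -50185$
$\frac{n}{- 66 \left(-5\right) 2 \cdot 4 \cdot 0 - 72} = - \frac{50185}{- 66 \left(-5\right) 2 \cdot 4 \cdot 0 - 72} = - \frac{50185}{- 66 \left(-10\right) 4 \cdot 0 - 72} = - \frac{50185}{- 66 \left(\left(-40\right) 0\right) - 72} = - \frac{50185}{\left(-66\right) 0 - 72} = - \frac{50185}{0 - 72} = - \frac{50185}{-72} = \left(-50185\right) \left(- \frac{1}{72}\right) = \frac{50185}{72}$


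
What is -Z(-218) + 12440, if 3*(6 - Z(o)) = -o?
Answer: 37520/3 ≈ 12507.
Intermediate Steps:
Z(o) = 6 + o/3 (Z(o) = 6 - (-1)*o/3 = 6 + o/3)
-Z(-218) + 12440 = -(6 + (⅓)*(-218)) + 12440 = -(6 - 218/3) + 12440 = -1*(-200/3) + 12440 = 200/3 + 12440 = 37520/3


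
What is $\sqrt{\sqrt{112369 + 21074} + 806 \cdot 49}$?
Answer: $\sqrt{39494 + 3 \sqrt{14827}} \approx 199.65$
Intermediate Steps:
$\sqrt{\sqrt{112369 + 21074} + 806 \cdot 49} = \sqrt{\sqrt{133443} + 39494} = \sqrt{3 \sqrt{14827} + 39494} = \sqrt{39494 + 3 \sqrt{14827}}$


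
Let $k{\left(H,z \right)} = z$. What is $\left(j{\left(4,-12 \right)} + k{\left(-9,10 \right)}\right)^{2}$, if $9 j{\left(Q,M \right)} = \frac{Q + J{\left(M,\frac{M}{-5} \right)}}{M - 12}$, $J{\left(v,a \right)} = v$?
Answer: $\frac{73441}{729} \approx 100.74$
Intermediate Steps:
$j{\left(Q,M \right)} = \frac{M + Q}{9 \left(-12 + M\right)}$ ($j{\left(Q,M \right)} = \frac{\left(Q + M\right) \frac{1}{M - 12}}{9} = \frac{\left(M + Q\right) \frac{1}{-12 + M}}{9} = \frac{\frac{1}{-12 + M} \left(M + Q\right)}{9} = \frac{M + Q}{9 \left(-12 + M\right)}$)
$\left(j{\left(4,-12 \right)} + k{\left(-9,10 \right)}\right)^{2} = \left(\frac{-12 + 4}{9 \left(-12 - 12\right)} + 10\right)^{2} = \left(\frac{1}{9} \frac{1}{-24} \left(-8\right) + 10\right)^{2} = \left(\frac{1}{9} \left(- \frac{1}{24}\right) \left(-8\right) + 10\right)^{2} = \left(\frac{1}{27} + 10\right)^{2} = \left(\frac{271}{27}\right)^{2} = \frac{73441}{729}$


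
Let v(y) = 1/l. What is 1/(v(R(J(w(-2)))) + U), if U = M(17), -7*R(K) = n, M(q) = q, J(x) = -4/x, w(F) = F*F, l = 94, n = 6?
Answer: 94/1599 ≈ 0.058787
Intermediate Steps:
w(F) = F²
R(K) = -6/7 (R(K) = -⅐*6 = -6/7)
U = 17
v(y) = 1/94
1/(v(R(J(w(-2)))) + U) = 1/(1/94 + 17) = 1/(1599/94) = 94/1599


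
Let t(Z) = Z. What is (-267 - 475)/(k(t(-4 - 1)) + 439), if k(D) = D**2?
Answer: -371/232 ≈ -1.5991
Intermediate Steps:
(-267 - 475)/(k(t(-4 - 1)) + 439) = (-267 - 475)/((-4 - 1)**2 + 439) = -742/((-5)**2 + 439) = -742/(25 + 439) = -742/464 = -742*1/464 = -371/232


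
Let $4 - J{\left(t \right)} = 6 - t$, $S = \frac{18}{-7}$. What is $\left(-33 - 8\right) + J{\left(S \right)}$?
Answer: $- \frac{319}{7} \approx -45.571$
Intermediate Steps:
$S = - \frac{18}{7}$ ($S = 18 \left(- \frac{1}{7}\right) = - \frac{18}{7} \approx -2.5714$)
$J{\left(t \right)} = -2 + t$ ($J{\left(t \right)} = 4 - \left(6 - t\right) = 4 + \left(-6 + t\right) = -2 + t$)
$\left(-33 - 8\right) + J{\left(S \right)} = \left(-33 - 8\right) - \frac{32}{7} = -41 - \frac{32}{7} = - \frac{319}{7}$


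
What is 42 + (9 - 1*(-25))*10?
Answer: 382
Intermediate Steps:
42 + (9 - 1*(-25))*10 = 42 + (9 + 25)*10 = 42 + 34*10 = 42 + 340 = 382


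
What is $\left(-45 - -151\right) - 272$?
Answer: $-166$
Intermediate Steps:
$\left(-45 - -151\right) - 272 = \left(-45 + 151\right) - 272 = 106 - 272 = -166$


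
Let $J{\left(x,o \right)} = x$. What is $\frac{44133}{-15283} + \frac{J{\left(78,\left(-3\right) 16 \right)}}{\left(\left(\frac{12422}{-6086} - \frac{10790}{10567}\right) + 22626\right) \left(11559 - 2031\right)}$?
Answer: $- \frac{50981963236311394697}{17654758157784530196} \approx -2.8877$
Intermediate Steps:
$\frac{44133}{-15283} + \frac{J{\left(78,\left(-3\right) 16 \right)}}{\left(\left(\frac{12422}{-6086} - \frac{10790}{10567}\right) + 22626\right) \left(11559 - 2031\right)} = \frac{44133}{-15283} + \frac{78}{\left(\left(\frac{12422}{-6086} - \frac{10790}{10567}\right) + 22626\right) \left(11559 - 2031\right)} = 44133 \left(- \frac{1}{15283}\right) + \frac{78}{\left(\left(12422 \left(- \frac{1}{6086}\right) - \frac{10790}{10567}\right) + 22626\right) 9528} = - \frac{44133}{15283} + \frac{78}{\left(\left(- \frac{6211}{3043} - \frac{10790}{10567}\right) + 22626\right) 9528} = - \frac{44133}{15283} + \frac{78}{\left(- \frac{98465607}{32155381} + 22626\right) 9528} = - \frac{44133}{15283} + \frac{78}{\frac{727449184899}{32155381} \cdot 9528} = - \frac{44133}{15283} + \frac{78}{\frac{6931135833717672}{32155381}} = - \frac{44133}{15283} + 78 \cdot \frac{32155381}{6931135833717672} = - \frac{44133}{15283} + \frac{418019953}{1155189305619612} = - \frac{50981963236311394697}{17654758157784530196}$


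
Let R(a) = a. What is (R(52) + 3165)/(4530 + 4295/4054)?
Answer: 13041718/18368915 ≈ 0.70999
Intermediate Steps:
(R(52) + 3165)/(4530 + 4295/4054) = (52 + 3165)/(4530 + 4295/4054) = 3217/(4530 + 4295*(1/4054)) = 3217/(4530 + 4295/4054) = 3217/(18368915/4054) = 3217*(4054/18368915) = 13041718/18368915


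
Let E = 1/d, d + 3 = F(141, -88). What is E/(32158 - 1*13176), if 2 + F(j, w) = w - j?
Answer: -1/4441788 ≈ -2.2513e-7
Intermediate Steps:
F(j, w) = -2 + w - j (F(j, w) = -2 + (w - j) = -2 + w - j)
d = -234 (d = -3 + (-2 - 88 - 1*141) = -3 + (-2 - 88 - 141) = -3 - 231 = -234)
E = -1/234 (E = 1/(-234) = -1/234 ≈ -0.0042735)
E/(32158 - 1*13176) = -1/(234*(32158 - 1*13176)) = -1/(234*(32158 - 13176)) = -1/234/18982 = -1/234*1/18982 = -1/4441788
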